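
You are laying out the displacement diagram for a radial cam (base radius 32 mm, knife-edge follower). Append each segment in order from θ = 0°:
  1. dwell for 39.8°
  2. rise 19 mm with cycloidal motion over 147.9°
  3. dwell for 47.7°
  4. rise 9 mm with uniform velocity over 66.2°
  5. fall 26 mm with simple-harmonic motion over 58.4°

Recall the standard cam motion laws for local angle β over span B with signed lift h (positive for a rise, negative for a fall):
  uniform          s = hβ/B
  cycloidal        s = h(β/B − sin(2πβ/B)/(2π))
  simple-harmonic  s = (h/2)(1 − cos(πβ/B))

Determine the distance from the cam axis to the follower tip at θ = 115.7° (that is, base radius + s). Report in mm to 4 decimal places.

seg 1 [0°–39.8°] dwell: s stays 0.0000
seg 2 [39.8°–187.7°] cycloidal, h=19: θ=115.7° here. β=75.9, B=147.9. 19·(0.5132 − sin(2π·0.5132)/(2π)) = 10.0007 → s = 10.0007
radial distance = base radius + s = 32 + 10.0007 = 42.0007

42.0007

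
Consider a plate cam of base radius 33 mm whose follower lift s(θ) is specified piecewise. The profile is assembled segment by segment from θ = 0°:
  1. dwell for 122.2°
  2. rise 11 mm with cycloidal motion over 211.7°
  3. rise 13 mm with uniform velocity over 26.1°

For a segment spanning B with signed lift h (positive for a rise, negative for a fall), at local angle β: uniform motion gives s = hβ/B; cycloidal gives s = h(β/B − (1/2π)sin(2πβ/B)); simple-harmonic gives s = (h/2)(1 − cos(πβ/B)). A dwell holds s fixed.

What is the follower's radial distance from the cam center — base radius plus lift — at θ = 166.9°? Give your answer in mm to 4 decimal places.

seg 1 [0°–122.2°] dwell: s stays 0.0000
seg 2 [122.2°–333.9°] cycloidal, h=11: θ=166.9° here. β=44.7, B=211.7. 11·(0.2111 − sin(2π·0.2111)/(2π)) = 0.6238 → s = 0.6238
radial distance = base radius + s = 33 + 0.6238 = 33.6238

33.6238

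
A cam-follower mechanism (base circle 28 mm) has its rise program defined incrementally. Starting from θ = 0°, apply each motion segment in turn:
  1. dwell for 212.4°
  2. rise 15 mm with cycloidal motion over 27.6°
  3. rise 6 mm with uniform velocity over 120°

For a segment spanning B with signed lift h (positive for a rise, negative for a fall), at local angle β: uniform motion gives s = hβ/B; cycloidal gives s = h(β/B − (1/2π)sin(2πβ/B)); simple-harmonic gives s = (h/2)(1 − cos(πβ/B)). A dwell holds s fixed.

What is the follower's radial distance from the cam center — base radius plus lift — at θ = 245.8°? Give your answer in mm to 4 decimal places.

seg 1 [0°–212.4°] dwell: s stays 0.0000
seg 2 [212.4°–240°] cycloidal, h=15: full span → s += 15 → s = 15.0000
seg 3 [240°–360°] uniform, h=6: θ=245.8° here. β=5.8, B=120. 6·5.8/120 = 0.2900 → s = 15.2900
radial distance = base radius + s = 28 + 15.2900 = 43.2900

43.2900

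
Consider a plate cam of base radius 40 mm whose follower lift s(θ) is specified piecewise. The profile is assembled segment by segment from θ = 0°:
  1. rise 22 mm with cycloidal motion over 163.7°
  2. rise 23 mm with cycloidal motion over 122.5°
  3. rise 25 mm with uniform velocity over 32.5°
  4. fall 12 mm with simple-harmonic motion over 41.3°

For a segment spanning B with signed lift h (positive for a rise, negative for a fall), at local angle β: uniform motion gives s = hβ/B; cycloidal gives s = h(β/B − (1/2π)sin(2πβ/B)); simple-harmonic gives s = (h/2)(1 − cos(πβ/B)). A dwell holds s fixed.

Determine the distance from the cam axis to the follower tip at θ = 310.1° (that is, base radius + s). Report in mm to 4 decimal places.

seg 1 [0°–163.7°] cycloidal, h=22: full span → s += 22 → s = 22.0000
seg 2 [163.7°–286.2°] cycloidal, h=23: full span → s += 23 → s = 45.0000
seg 3 [286.2°–318.7°] uniform, h=25: θ=310.1° here. β=23.9, B=32.5. 25·23.9/32.5 = 18.3846 → s = 63.3846
radial distance = base radius + s = 40 + 63.3846 = 103.3846

103.3846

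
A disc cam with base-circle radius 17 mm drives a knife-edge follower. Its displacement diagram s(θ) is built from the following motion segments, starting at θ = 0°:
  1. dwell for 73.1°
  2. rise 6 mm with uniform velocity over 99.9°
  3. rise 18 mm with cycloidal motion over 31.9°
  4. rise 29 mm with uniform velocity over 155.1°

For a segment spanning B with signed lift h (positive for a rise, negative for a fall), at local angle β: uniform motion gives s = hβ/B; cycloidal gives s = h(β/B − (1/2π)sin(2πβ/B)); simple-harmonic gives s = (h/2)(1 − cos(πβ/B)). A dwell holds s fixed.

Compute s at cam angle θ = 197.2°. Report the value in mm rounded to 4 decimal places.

seg 1 [0°–73.1°] dwell: s stays 0.0000
seg 2 [73.1°–173°] uniform, h=6: full span → s += 6 → s = 6.0000
seg 3 [173°–204.9°] cycloidal, h=18: θ=197.2° here. β=24.2, B=31.9. 18·(0.7586 − sin(2π·0.7586)/(2π)) = 16.5158 → s = 22.5158

22.5158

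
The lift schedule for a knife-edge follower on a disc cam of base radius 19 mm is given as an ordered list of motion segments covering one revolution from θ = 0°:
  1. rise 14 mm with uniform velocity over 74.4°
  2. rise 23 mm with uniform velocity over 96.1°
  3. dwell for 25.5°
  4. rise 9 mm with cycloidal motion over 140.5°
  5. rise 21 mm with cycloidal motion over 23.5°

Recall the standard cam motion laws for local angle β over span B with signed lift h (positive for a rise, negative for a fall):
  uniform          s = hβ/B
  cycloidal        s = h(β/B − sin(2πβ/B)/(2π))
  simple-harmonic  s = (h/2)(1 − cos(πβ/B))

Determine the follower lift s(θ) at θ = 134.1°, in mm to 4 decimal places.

seg 1 [0°–74.4°] uniform, h=14: full span → s += 14 → s = 14.0000
seg 2 [74.4°–170.5°] uniform, h=23: θ=134.1° here. β=59.7, B=96.1. 23·59.7/96.1 = 14.2882 → s = 28.2882

28.2882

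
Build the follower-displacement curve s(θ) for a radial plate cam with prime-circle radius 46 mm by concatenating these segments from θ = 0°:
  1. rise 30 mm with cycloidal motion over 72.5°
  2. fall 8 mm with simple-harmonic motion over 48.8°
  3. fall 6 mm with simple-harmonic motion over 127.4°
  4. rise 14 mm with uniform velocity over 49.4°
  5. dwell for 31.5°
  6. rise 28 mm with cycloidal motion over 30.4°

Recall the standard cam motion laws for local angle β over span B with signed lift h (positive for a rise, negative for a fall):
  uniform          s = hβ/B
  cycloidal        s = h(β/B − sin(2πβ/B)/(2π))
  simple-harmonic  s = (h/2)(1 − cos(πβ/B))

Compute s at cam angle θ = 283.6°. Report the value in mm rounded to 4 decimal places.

seg 1 [0°–72.5°] cycloidal, h=30: full span → s += 30 → s = 30.0000
seg 2 [72.5°–121.3°] simple-harmonic, h=-8: full span → s += -8 → s = 22.0000
seg 3 [121.3°–248.7°] simple-harmonic, h=-6: full span → s += -6 → s = 16.0000
seg 4 [248.7°–298.1°] uniform, h=14: θ=283.6° here. β=34.9, B=49.4. 14·34.9/49.4 = 9.8907 → s = 25.8907

25.8907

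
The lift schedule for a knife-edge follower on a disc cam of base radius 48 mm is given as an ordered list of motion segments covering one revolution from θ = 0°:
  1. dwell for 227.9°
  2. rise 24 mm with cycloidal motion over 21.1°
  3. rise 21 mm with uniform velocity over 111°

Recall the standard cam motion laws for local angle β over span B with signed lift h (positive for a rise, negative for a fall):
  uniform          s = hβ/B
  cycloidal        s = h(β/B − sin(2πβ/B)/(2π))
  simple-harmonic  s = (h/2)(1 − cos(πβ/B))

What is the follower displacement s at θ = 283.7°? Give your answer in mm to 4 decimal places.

seg 1 [0°–227.9°] dwell: s stays 0.0000
seg 2 [227.9°–249°] cycloidal, h=24: full span → s += 24 → s = 24.0000
seg 3 [249°–360°] uniform, h=21: θ=283.7° here. β=34.7, B=111. 21·34.7/111 = 6.5649 → s = 30.5649

30.5649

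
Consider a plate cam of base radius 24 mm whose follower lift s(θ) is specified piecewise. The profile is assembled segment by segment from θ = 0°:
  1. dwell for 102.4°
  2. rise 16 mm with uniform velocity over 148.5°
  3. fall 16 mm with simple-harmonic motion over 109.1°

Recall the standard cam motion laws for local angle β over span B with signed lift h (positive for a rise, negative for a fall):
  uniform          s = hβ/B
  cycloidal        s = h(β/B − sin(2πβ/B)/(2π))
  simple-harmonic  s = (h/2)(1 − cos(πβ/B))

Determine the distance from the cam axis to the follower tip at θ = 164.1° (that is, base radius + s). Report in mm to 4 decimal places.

seg 1 [0°–102.4°] dwell: s stays 0.0000
seg 2 [102.4°–250.9°] uniform, h=16: θ=164.1° here. β=61.7, B=148.5. 16·61.7/148.5 = 6.6478 → s = 6.6478
radial distance = base radius + s = 24 + 6.6478 = 30.6478

30.6478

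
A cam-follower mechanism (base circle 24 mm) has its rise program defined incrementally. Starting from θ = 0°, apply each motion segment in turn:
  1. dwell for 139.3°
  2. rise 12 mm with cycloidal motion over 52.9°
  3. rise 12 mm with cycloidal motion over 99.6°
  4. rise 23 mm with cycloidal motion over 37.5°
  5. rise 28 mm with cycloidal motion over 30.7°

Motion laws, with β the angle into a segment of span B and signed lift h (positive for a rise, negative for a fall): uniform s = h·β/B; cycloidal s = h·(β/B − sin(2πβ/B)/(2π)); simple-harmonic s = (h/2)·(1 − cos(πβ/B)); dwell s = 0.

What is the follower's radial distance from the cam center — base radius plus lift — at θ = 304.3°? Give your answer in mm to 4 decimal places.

seg 1 [0°–139.3°] dwell: s stays 0.0000
seg 2 [139.3°–192.2°] cycloidal, h=12: full span → s += 12 → s = 12.0000
seg 3 [192.2°–291.8°] cycloidal, h=12: full span → s += 12 → s = 24.0000
seg 4 [291.8°–329.3°] cycloidal, h=23: θ=304.3° here. β=12.5, B=37.5. 23·(0.3333 − sin(2π·0.3333)/(2π)) = 4.4965 → s = 28.4965
radial distance = base radius + s = 24 + 28.4965 = 52.4965

52.4965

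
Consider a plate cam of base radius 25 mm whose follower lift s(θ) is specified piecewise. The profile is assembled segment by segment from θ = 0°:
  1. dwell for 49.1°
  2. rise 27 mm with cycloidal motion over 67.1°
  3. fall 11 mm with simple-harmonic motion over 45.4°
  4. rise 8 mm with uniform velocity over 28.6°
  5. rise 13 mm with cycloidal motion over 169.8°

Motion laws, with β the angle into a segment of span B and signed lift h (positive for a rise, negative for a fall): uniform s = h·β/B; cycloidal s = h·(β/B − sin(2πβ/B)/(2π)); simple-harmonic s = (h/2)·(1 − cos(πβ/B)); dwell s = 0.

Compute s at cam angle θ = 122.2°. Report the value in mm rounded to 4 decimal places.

seg 1 [0°–49.1°] dwell: s stays 0.0000
seg 2 [49.1°–116.2°] cycloidal, h=27: full span → s += 27 → s = 27.0000
seg 3 [116.2°–161.6°] simple-harmonic, h=-11: θ=122.2° here. β=6, B=45.4. -11/2·(1 − cos(π·0.1322)) = -0.4673 → s = 26.5327

26.5327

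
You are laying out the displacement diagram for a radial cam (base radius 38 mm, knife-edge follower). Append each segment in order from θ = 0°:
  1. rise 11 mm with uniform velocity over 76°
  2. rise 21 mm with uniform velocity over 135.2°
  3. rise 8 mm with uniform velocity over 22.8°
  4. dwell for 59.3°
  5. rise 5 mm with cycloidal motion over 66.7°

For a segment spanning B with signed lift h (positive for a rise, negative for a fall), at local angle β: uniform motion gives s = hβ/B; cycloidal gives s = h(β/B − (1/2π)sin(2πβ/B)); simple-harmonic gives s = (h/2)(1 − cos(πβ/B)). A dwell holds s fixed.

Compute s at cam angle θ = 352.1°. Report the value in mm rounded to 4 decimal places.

seg 1 [0°–76°] uniform, h=11: full span → s += 11 → s = 11.0000
seg 2 [76°–211.2°] uniform, h=21: full span → s += 21 → s = 32.0000
seg 3 [211.2°–234°] uniform, h=8: full span → s += 8 → s = 40.0000
seg 4 [234°–293.3°] dwell: s stays 40.0000
seg 5 [293.3°–360°] cycloidal, h=5: θ=352.1° here. β=58.8, B=66.7. 5·(0.8816 − sin(2π·0.8816)/(2π)) = 4.9468 → s = 44.9468

44.9468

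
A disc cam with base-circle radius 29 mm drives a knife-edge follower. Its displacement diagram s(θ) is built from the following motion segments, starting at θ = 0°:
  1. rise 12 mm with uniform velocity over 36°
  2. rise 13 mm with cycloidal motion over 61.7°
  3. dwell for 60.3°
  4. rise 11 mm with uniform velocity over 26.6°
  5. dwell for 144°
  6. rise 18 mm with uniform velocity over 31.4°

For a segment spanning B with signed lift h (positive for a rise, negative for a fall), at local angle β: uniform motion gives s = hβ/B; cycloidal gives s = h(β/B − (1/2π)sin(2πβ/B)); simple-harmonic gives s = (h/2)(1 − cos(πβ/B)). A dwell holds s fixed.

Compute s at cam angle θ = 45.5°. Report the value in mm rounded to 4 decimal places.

seg 1 [0°–36°] uniform, h=12: full span → s += 12 → s = 12.0000
seg 2 [36°–97.7°] cycloidal, h=13: θ=45.5° here. β=9.5, B=61.7. 13·(0.1540 − sin(2π·0.1540)/(2π)) = 0.2979 → s = 12.2979

12.2979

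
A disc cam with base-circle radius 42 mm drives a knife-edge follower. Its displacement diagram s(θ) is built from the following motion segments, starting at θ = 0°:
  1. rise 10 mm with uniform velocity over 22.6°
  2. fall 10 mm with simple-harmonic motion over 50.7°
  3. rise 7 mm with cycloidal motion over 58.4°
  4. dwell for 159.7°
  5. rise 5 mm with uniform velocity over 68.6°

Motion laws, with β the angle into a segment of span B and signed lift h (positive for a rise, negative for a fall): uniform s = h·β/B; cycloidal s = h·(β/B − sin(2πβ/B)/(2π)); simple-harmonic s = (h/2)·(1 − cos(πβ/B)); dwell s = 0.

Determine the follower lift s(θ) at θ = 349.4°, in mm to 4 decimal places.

seg 1 [0°–22.6°] uniform, h=10: full span → s += 10 → s = 10.0000
seg 2 [22.6°–73.3°] simple-harmonic, h=-10: full span → s += -10 → s = 0.0000
seg 3 [73.3°–131.7°] cycloidal, h=7: full span → s += 7 → s = 7.0000
seg 4 [131.7°–291.4°] dwell: s stays 7.0000
seg 5 [291.4°–360°] uniform, h=5: θ=349.4° here. β=58, B=68.6. 5·58/68.6 = 4.2274 → s = 11.2274

11.2274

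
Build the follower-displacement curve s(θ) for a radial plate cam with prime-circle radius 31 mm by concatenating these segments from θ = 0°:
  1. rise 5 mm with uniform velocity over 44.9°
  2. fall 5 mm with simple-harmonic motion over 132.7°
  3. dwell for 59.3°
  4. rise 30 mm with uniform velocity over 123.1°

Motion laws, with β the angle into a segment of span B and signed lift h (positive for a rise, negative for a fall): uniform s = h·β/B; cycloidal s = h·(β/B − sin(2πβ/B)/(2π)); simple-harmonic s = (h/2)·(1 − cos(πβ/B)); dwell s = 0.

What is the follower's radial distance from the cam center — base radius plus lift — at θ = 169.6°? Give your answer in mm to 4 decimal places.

seg 1 [0°–44.9°] uniform, h=5: full span → s += 5 → s = 5.0000
seg 2 [44.9°–177.6°] simple-harmonic, h=-5: θ=169.6° here. β=124.7, B=132.7. -5/2·(1 − cos(π·0.9397)) = -4.9553 → s = 0.0447
radial distance = base radius + s = 31 + 0.0447 = 31.0447

31.0447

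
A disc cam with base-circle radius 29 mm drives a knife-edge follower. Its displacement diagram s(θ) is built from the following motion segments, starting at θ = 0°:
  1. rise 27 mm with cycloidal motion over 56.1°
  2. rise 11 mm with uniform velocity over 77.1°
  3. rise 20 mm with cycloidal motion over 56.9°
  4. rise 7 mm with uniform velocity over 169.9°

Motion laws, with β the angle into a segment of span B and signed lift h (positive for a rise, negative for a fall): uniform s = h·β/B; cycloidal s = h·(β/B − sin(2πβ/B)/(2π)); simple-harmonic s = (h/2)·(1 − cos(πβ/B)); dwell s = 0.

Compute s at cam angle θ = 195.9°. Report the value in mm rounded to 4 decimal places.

seg 1 [0°–56.1°] cycloidal, h=27: full span → s += 27 → s = 27.0000
seg 2 [56.1°–133.2°] uniform, h=11: full span → s += 11 → s = 38.0000
seg 3 [133.2°–190.1°] cycloidal, h=20: full span → s += 20 → s = 58.0000
seg 4 [190.1°–360°] uniform, h=7: θ=195.9° here. β=5.8, B=169.9. 7·5.8/169.9 = 0.2390 → s = 58.2390

58.2390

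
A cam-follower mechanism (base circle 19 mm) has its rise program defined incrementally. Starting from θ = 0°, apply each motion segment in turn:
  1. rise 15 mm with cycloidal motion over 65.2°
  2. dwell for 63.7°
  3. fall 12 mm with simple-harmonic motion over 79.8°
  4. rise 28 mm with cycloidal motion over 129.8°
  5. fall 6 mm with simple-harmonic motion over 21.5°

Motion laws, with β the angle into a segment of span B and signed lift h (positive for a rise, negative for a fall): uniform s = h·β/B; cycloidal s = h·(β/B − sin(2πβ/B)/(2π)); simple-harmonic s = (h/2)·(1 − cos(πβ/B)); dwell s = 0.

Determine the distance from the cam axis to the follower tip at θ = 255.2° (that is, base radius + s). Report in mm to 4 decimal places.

seg 1 [0°–65.2°] cycloidal, h=15: full span → s += 15 → s = 15.0000
seg 2 [65.2°–128.9°] dwell: s stays 15.0000
seg 3 [128.9°–208.7°] simple-harmonic, h=-12: full span → s += -12 → s = 3.0000
seg 4 [208.7°–338.5°] cycloidal, h=28: θ=255.2° here. β=46.5, B=129.8. 28·(0.3582 − sin(2π·0.3582)/(2π)) = 6.5660 → s = 9.5660
radial distance = base radius + s = 19 + 9.5660 = 28.5660

28.5660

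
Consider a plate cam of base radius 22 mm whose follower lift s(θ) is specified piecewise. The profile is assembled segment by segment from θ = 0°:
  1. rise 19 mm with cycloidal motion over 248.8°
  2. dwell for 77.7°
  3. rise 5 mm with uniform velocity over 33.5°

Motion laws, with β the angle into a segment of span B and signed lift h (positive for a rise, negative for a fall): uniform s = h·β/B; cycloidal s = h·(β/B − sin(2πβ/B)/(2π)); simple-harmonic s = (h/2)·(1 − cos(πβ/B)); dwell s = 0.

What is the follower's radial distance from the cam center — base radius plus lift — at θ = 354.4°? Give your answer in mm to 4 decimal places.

seg 1 [0°–248.8°] cycloidal, h=19: full span → s += 19 → s = 19.0000
seg 2 [248.8°–326.5°] dwell: s stays 19.0000
seg 3 [326.5°–360°] uniform, h=5: θ=354.4° here. β=27.9, B=33.5. 5·27.9/33.5 = 4.1642 → s = 23.1642
radial distance = base radius + s = 22 + 23.1642 = 45.1642

45.1642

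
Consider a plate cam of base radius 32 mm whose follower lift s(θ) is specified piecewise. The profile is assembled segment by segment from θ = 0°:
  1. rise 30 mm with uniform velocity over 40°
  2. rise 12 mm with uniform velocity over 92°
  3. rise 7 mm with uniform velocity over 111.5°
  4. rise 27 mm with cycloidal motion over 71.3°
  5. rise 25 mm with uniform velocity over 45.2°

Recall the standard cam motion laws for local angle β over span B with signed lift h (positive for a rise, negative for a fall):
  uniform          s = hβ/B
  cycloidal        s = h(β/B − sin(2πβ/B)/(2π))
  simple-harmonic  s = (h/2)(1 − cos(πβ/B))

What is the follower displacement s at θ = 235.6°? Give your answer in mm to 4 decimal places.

seg 1 [0°–40°] uniform, h=30: full span → s += 30 → s = 30.0000
seg 2 [40°–132°] uniform, h=12: full span → s += 12 → s = 42.0000
seg 3 [132°–243.5°] uniform, h=7: θ=235.6° here. β=103.6, B=111.5. 7·103.6/111.5 = 6.5040 → s = 48.5040

48.5040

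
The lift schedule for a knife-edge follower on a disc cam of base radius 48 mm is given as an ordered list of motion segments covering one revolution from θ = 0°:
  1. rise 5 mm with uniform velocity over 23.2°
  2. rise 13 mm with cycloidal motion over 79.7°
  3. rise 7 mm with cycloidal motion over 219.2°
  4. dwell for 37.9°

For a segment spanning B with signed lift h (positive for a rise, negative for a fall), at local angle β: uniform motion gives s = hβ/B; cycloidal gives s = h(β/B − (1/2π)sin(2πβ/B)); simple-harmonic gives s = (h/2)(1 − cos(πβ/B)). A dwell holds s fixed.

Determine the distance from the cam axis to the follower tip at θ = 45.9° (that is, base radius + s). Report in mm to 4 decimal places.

seg 1 [0°–23.2°] uniform, h=5: full span → s += 5 → s = 5.0000
seg 2 [23.2°–102.9°] cycloidal, h=13: θ=45.9° here. β=22.7, B=79.7. 13·(0.2848 − sin(2π·0.2848)/(2π)) = 1.6829 → s = 6.6829
radial distance = base radius + s = 48 + 6.6829 = 54.6829

54.6829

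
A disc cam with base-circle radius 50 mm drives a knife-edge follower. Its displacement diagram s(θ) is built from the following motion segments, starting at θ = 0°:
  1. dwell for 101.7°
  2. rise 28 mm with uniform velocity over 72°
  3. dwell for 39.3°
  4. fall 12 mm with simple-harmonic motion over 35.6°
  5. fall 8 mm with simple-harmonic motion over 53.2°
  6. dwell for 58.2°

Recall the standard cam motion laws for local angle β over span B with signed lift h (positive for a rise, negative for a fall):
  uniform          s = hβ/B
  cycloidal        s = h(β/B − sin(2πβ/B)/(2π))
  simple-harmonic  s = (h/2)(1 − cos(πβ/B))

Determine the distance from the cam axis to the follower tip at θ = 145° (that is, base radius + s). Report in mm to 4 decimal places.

seg 1 [0°–101.7°] dwell: s stays 0.0000
seg 2 [101.7°–173.7°] uniform, h=28: θ=145° here. β=43.3, B=72. 28·43.3/72 = 16.8389 → s = 16.8389
radial distance = base radius + s = 50 + 16.8389 = 66.8389

66.8389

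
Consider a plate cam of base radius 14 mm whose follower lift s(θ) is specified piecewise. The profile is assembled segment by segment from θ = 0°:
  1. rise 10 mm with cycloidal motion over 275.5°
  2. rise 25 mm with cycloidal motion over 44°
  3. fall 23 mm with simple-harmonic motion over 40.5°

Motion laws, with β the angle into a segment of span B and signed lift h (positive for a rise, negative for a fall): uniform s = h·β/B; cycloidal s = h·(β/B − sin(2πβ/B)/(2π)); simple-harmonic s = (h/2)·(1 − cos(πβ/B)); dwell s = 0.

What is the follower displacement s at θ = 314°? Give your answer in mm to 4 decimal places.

seg 1 [0°–275.5°] cycloidal, h=10: full span → s += 10 → s = 10.0000
seg 2 [275.5°–319.5°] cycloidal, h=25: θ=314° here. β=38.5, B=44. 25·(0.8750 − sin(2π·0.8750)/(2π)) = 24.6885 → s = 34.6885

34.6885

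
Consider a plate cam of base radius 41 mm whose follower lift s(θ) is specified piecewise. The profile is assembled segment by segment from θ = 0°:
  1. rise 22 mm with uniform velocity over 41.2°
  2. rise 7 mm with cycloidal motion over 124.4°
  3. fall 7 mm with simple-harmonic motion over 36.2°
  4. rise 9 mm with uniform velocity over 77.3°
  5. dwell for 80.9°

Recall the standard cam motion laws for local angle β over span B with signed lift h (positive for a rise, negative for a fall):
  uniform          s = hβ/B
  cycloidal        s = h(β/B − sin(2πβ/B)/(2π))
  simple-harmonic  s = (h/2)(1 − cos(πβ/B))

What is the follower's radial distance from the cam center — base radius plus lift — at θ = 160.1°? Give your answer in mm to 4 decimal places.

seg 1 [0°–41.2°] uniform, h=22: full span → s += 22 → s = 22.0000
seg 2 [41.2°–165.6°] cycloidal, h=7: θ=160.1° here. β=118.9, B=124.4. 7·(0.9558 − sin(2π·0.9558)/(2π)) = 6.9960 → s = 28.9960
radial distance = base radius + s = 41 + 28.9960 = 69.9960

69.9960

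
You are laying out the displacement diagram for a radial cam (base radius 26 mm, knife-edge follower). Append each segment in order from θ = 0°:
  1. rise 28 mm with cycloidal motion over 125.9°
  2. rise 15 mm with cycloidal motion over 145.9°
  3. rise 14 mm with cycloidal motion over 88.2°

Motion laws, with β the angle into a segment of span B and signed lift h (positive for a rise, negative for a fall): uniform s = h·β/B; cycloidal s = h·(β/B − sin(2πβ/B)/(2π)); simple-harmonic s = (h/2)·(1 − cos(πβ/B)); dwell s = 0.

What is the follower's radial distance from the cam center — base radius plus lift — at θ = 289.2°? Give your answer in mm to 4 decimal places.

seg 1 [0°–125.9°] cycloidal, h=28: full span → s += 28 → s = 28.0000
seg 2 [125.9°–271.8°] cycloidal, h=15: full span → s += 15 → s = 43.0000
seg 3 [271.8°–360°] cycloidal, h=14: θ=289.2° here. β=17.4, B=88.2. 14·(0.1973 − sin(2π·0.1973)/(2π)) = 0.6549 → s = 43.6549
radial distance = base radius + s = 26 + 43.6549 = 69.6549

69.6549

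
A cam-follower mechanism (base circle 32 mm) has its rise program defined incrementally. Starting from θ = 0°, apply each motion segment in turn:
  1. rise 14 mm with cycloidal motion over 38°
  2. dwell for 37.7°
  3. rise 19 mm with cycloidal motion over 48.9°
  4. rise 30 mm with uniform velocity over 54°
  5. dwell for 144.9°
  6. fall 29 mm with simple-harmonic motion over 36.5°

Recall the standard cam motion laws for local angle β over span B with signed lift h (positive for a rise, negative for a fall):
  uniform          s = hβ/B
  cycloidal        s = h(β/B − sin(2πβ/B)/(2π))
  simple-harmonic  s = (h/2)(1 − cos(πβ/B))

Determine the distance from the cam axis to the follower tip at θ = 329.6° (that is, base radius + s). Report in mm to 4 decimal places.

seg 1 [0°–38°] cycloidal, h=14: full span → s += 14 → s = 14.0000
seg 2 [38°–75.7°] dwell: s stays 14.0000
seg 3 [75.7°–124.6°] cycloidal, h=19: full span → s += 19 → s = 33.0000
seg 4 [124.6°–178.6°] uniform, h=30: full span → s += 30 → s = 63.0000
seg 5 [178.6°–323.5°] dwell: s stays 63.0000
seg 6 [323.5°–360°] simple-harmonic, h=-29: θ=329.6° here. β=6.1, B=36.5. -29/2·(1 − cos(π·0.1671)) = -1.9530 → s = 61.0470
radial distance = base radius + s = 32 + 61.0470 = 93.0470

93.0470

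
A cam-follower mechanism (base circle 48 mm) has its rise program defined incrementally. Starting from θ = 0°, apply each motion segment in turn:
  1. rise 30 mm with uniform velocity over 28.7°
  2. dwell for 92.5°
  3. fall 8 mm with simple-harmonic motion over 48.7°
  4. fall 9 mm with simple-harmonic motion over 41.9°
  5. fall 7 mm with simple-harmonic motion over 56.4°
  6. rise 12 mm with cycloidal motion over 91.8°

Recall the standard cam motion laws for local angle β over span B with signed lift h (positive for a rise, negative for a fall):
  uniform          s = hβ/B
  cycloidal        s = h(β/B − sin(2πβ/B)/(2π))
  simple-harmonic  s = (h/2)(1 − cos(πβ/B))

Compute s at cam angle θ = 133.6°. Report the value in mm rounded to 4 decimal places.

seg 1 [0°–28.7°] uniform, h=30: full span → s += 30 → s = 30.0000
seg 2 [28.7°–121.2°] dwell: s stays 30.0000
seg 3 [121.2°–169.9°] simple-harmonic, h=-8: θ=133.6° here. β=12.4, B=48.7. -8/2·(1 − cos(π·0.2546)) = -1.2129 → s = 28.7871

28.7871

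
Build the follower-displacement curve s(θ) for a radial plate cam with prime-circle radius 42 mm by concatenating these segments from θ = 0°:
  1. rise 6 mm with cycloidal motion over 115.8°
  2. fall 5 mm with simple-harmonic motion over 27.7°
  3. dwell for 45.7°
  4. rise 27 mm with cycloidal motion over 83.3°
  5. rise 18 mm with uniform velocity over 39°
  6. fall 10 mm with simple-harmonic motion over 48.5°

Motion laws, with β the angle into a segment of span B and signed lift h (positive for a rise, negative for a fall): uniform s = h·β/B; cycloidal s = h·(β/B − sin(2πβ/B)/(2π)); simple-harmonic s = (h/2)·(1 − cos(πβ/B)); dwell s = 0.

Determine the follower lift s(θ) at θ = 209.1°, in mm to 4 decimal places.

seg 1 [0°–115.8°] cycloidal, h=6: full span → s += 6 → s = 6.0000
seg 2 [115.8°–143.5°] simple-harmonic, h=-5: full span → s += -5 → s = 1.0000
seg 3 [143.5°–189.2°] dwell: s stays 1.0000
seg 4 [189.2°–272.5°] cycloidal, h=27: θ=209.1° here. β=19.9, B=83.3. 27·(0.2389 − sin(2π·0.2389)/(2π)) = 2.1635 → s = 3.1635

3.1635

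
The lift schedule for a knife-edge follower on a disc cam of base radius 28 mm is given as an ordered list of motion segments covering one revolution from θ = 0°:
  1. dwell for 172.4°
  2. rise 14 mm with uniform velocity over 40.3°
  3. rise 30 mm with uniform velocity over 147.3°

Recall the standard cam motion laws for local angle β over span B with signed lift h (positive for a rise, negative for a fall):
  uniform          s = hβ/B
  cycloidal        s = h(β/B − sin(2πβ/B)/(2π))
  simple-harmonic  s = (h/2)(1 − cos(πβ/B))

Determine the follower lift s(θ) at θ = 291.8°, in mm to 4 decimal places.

seg 1 [0°–172.4°] dwell: s stays 0.0000
seg 2 [172.4°–212.7°] uniform, h=14: full span → s += 14 → s = 14.0000
seg 3 [212.7°–360°] uniform, h=30: θ=291.8° here. β=79.1, B=147.3. 30·79.1/147.3 = 16.1100 → s = 30.1100

30.1100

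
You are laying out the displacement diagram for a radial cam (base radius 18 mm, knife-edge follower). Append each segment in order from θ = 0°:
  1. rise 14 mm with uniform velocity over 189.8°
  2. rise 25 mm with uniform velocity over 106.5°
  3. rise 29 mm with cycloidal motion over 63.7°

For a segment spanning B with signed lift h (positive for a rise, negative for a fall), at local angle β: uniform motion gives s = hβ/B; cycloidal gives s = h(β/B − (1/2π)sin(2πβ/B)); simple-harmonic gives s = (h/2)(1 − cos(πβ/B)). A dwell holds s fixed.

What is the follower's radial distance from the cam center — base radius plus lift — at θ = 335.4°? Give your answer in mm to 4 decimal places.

seg 1 [0°–189.8°] uniform, h=14: full span → s += 14 → s = 14.0000
seg 2 [189.8°–296.3°] uniform, h=25: full span → s += 25 → s = 39.0000
seg 3 [296.3°–360°] cycloidal, h=29: θ=335.4° here. β=39.1, B=63.7. 29·(0.6138 − sin(2π·0.6138)/(2π)) = 20.8270 → s = 59.8270
radial distance = base radius + s = 18 + 59.8270 = 77.8270

77.8270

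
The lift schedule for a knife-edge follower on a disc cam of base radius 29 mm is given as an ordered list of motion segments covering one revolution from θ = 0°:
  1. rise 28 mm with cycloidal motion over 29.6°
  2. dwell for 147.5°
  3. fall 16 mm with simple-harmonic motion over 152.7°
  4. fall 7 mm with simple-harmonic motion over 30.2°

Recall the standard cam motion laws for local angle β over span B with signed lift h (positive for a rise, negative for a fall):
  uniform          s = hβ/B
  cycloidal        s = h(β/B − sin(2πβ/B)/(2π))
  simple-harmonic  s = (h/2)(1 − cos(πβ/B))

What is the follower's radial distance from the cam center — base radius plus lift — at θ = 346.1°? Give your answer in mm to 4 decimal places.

seg 1 [0°–29.6°] cycloidal, h=28: full span → s += 28 → s = 28.0000
seg 2 [29.6°–177.1°] dwell: s stays 28.0000
seg 3 [177.1°–329.8°] simple-harmonic, h=-16: full span → s += -16 → s = 12.0000
seg 4 [329.8°–360°] simple-harmonic, h=-7: θ=346.1° here. β=16.3, B=30.2. -7/2·(1 − cos(π·0.5397)) = -3.9358 → s = 8.0642
radial distance = base radius + s = 29 + 8.0642 = 37.0642

37.0642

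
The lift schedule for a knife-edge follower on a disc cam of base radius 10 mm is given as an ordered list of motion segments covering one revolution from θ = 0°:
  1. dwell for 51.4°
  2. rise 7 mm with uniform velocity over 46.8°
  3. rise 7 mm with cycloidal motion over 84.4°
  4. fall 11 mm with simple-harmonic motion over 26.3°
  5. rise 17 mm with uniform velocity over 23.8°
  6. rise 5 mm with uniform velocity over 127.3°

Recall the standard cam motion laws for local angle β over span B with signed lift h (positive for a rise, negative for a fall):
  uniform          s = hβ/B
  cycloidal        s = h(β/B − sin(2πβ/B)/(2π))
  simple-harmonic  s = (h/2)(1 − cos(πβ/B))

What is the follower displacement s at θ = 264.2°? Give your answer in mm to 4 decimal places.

seg 1 [0°–51.4°] dwell: s stays 0.0000
seg 2 [51.4°–98.2°] uniform, h=7: full span → s += 7 → s = 7.0000
seg 3 [98.2°–182.6°] cycloidal, h=7: full span → s += 7 → s = 14.0000
seg 4 [182.6°–208.9°] simple-harmonic, h=-11: full span → s += -11 → s = 3.0000
seg 5 [208.9°–232.7°] uniform, h=17: full span → s += 17 → s = 20.0000
seg 6 [232.7°–360°] uniform, h=5: θ=264.2° here. β=31.5, B=127.3. 5·31.5/127.3 = 1.2372 → s = 21.2372

21.2372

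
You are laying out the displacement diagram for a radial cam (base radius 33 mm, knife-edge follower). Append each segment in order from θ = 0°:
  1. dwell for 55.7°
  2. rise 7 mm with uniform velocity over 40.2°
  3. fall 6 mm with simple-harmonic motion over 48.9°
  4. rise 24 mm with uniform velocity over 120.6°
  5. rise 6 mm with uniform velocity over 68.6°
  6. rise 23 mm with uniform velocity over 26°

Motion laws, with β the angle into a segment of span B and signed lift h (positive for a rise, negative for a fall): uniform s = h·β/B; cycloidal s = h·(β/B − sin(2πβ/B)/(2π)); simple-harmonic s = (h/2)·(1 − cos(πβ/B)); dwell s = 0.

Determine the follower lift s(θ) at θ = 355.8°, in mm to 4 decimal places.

seg 1 [0°–55.7°] dwell: s stays 0.0000
seg 2 [55.7°–95.9°] uniform, h=7: full span → s += 7 → s = 7.0000
seg 3 [95.9°–144.8°] simple-harmonic, h=-6: full span → s += -6 → s = 1.0000
seg 4 [144.8°–265.4°] uniform, h=24: full span → s += 24 → s = 25.0000
seg 5 [265.4°–334°] uniform, h=6: full span → s += 6 → s = 31.0000
seg 6 [334°–360°] uniform, h=23: θ=355.8° here. β=21.8, B=26. 23·21.8/26 = 19.2846 → s = 50.2846

50.2846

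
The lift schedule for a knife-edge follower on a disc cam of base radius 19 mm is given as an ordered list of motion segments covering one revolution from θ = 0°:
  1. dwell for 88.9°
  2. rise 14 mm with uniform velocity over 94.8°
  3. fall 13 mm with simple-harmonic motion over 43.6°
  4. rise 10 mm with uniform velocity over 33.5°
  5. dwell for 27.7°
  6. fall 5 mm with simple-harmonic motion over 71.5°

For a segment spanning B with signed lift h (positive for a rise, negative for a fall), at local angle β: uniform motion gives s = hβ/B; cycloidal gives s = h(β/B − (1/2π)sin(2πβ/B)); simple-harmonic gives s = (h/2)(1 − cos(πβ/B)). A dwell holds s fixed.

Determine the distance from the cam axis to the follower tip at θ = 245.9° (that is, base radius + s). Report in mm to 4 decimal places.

seg 1 [0°–88.9°] dwell: s stays 0.0000
seg 2 [88.9°–183.7°] uniform, h=14: full span → s += 14 → s = 14.0000
seg 3 [183.7°–227.3°] simple-harmonic, h=-13: full span → s += -13 → s = 1.0000
seg 4 [227.3°–260.8°] uniform, h=10: θ=245.9° here. β=18.6, B=33.5. 10·18.6/33.5 = 5.5522 → s = 6.5522
radial distance = base radius + s = 19 + 6.5522 = 25.5522

25.5522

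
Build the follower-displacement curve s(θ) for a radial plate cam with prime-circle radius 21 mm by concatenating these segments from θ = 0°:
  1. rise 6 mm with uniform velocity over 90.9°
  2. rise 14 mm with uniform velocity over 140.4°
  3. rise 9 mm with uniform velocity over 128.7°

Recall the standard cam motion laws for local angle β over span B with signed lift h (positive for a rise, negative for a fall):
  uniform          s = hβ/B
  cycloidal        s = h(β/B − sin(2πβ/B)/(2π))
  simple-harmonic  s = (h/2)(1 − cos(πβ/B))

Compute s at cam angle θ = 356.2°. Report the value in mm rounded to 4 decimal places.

seg 1 [0°–90.9°] uniform, h=6: full span → s += 6 → s = 6.0000
seg 2 [90.9°–231.3°] uniform, h=14: full span → s += 14 → s = 20.0000
seg 3 [231.3°–360°] uniform, h=9: θ=356.2° here. β=124.9, B=128.7. 9·124.9/128.7 = 8.7343 → s = 28.7343

28.7343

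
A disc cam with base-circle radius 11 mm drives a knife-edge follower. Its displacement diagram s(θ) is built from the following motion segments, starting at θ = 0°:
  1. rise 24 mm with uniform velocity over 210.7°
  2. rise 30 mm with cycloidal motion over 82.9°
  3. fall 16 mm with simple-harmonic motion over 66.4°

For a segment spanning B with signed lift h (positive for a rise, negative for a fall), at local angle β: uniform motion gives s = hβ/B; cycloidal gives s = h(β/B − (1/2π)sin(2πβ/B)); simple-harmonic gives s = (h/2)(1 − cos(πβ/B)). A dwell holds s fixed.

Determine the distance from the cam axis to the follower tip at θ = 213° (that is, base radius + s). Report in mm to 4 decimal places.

seg 1 [0°–210.7°] uniform, h=24: full span → s += 24 → s = 24.0000
seg 2 [210.7°–293.6°] cycloidal, h=30: θ=213° here. β=2.3, B=82.9. 30·(0.0277 − sin(2π·0.0277)/(2π)) = 0.0042 → s = 24.0042
radial distance = base radius + s = 11 + 24.0042 = 35.0042

35.0042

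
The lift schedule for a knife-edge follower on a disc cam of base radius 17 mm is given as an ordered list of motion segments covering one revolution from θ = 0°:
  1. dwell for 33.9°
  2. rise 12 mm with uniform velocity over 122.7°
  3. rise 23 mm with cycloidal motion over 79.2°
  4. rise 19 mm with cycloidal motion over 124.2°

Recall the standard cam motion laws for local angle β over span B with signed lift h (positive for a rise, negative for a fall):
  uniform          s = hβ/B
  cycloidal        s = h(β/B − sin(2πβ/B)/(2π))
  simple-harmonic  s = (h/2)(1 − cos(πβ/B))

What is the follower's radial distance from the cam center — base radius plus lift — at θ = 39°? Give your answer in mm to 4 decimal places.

seg 1 [0°–33.9°] dwell: s stays 0.0000
seg 2 [33.9°–156.6°] uniform, h=12: θ=39° here. β=5.1, B=122.7. 12·5.1/122.7 = 0.4988 → s = 0.4988
radial distance = base radius + s = 17 + 0.4988 = 17.4988

17.4988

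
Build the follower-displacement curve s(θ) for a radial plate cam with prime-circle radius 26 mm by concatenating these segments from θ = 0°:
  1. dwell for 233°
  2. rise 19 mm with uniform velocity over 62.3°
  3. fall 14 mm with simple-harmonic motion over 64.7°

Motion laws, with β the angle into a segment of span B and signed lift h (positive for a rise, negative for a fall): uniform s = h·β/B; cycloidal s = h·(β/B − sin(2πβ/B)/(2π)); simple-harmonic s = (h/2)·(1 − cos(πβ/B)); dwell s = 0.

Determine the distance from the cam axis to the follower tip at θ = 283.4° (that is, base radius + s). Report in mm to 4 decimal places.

seg 1 [0°–233°] dwell: s stays 0.0000
seg 2 [233°–295.3°] uniform, h=19: θ=283.4° here. β=50.4, B=62.3. 19·50.4/62.3 = 15.3708 → s = 15.3708
radial distance = base radius + s = 26 + 15.3708 = 41.3708

41.3708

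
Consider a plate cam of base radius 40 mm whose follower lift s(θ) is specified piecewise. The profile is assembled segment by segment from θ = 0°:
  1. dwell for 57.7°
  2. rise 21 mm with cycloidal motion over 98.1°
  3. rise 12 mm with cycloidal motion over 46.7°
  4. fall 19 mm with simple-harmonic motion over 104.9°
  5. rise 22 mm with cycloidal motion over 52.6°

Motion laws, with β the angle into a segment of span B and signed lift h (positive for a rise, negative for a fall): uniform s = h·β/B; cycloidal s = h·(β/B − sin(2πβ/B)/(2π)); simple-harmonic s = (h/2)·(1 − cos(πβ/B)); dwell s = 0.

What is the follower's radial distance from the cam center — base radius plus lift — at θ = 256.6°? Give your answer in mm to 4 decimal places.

seg 1 [0°–57.7°] dwell: s stays 0.0000
seg 2 [57.7°–155.8°] cycloidal, h=21: full span → s += 21 → s = 21.0000
seg 3 [155.8°–202.5°] cycloidal, h=12: full span → s += 12 → s = 33.0000
seg 4 [202.5°–307.4°] simple-harmonic, h=-19: θ=256.6° here. β=54.1, B=104.9. -19/2·(1 − cos(π·0.5157)) = -9.9693 → s = 23.0307
radial distance = base radius + s = 40 + 23.0307 = 63.0307

63.0307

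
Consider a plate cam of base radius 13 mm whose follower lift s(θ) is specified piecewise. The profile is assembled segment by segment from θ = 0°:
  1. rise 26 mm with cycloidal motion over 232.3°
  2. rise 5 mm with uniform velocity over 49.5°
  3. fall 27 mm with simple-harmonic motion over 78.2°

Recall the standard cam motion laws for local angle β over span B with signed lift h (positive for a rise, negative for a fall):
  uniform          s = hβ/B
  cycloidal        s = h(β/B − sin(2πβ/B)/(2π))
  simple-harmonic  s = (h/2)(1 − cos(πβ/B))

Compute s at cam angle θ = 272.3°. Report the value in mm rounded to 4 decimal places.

seg 1 [0°–232.3°] cycloidal, h=26: full span → s += 26 → s = 26.0000
seg 2 [232.3°–281.8°] uniform, h=5: θ=272.3° here. β=40, B=49.5. 5·40/49.5 = 4.0404 → s = 30.0404

30.0404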